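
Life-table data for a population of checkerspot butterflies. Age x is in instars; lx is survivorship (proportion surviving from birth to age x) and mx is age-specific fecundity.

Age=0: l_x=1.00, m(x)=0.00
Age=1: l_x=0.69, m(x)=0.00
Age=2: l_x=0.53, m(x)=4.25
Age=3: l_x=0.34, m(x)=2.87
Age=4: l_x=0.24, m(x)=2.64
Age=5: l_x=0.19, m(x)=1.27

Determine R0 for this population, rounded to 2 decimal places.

4.10

lx·mx by age: 0, 0, 2.2525, 0.9758, 0.6336, 0.2413
R0 = Σ lx·mx = 4.1032 → 4.10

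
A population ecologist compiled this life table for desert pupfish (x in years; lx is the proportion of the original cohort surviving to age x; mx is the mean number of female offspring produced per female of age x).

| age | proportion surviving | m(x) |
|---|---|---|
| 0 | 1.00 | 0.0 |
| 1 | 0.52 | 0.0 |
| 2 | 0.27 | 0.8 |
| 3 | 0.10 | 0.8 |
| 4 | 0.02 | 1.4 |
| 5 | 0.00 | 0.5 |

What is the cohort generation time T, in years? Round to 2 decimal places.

2.42

lx·mx: 0, 0, 0.216, 0.08, 0.028, 0 → R0 = 0.324
x·lx·mx: 0, 0, 0.432, 0.24, 0.112, 0 → Σ = 0.784
T = 0.784 / 0.324 = 2.419753… → 2.42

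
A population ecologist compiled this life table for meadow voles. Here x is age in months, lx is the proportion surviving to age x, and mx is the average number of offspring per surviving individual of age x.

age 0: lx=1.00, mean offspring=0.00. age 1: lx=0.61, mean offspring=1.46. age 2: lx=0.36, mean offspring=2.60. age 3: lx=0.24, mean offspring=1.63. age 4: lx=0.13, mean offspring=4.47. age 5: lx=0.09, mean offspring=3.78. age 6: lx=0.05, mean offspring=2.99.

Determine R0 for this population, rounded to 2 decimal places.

lx·mx by age: 0, 0.8906, 0.936, 0.3912, 0.5811, 0.3402, 0.1495
R0 = Σ lx·mx = 3.2886 → 3.29

3.29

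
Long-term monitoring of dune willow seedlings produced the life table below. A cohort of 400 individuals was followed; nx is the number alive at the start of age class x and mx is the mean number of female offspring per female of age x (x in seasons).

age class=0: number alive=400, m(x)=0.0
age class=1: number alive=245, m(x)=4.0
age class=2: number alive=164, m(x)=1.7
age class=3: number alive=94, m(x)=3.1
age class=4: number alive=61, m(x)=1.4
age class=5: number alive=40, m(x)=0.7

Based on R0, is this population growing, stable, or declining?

growing

lx = nx/n0 = nx/400: 1, 0.6125, 0.41, 0.235, 0.1525, 0.1
R0 = Σ lx·mx = 0 + 2.45 + 0.697 + 0.7285 + 0.2135 + 0.07 = 4.159
R0 > 1, so the population is growing.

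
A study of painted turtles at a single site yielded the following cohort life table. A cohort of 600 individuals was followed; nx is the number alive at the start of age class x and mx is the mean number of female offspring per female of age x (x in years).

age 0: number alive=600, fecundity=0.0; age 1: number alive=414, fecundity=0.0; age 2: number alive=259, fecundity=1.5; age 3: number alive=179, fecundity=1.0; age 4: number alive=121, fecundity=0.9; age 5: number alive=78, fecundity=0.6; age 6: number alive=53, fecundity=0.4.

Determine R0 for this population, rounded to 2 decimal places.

lx = nx/n0 = nx/600: 1, 0.69, 0.43167…, 0.29833…, 0.20167…, 0.13, 0.08833…
lx·mx by age: 0, 0, 0.6475…, 0.298333…, 0.1815…, 0.078, 0.035333…
R0 = Σ lx·mx = 1.240667… → 1.24

1.24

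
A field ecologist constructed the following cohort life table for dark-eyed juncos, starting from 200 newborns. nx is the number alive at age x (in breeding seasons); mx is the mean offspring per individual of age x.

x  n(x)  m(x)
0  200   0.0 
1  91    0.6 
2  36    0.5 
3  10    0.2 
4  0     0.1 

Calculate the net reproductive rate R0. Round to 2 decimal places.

0.37

lx = nx/n0 = nx/200: 1, 0.455, 0.18, 0.05, 0
lx·mx by age: 0, 0.273, 0.09, 0.01, 0
R0 = Σ lx·mx = 0.373 → 0.37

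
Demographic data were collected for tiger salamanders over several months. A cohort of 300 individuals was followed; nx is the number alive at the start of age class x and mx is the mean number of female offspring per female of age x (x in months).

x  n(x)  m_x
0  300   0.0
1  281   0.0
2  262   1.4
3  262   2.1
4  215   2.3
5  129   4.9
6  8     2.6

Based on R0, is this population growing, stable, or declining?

growing

lx = nx/n0 = nx/300: 1, 0.93667…, 0.87333…, 0.87333…, 0.71667…, 0.43, 0.02667…
R0 = Σ lx·mx = 0 + 0 + 1.222667… + 1.834… + 1.648333… + 2.107 + 0.069333… = 6.881333…
R0 > 1, so the population is growing.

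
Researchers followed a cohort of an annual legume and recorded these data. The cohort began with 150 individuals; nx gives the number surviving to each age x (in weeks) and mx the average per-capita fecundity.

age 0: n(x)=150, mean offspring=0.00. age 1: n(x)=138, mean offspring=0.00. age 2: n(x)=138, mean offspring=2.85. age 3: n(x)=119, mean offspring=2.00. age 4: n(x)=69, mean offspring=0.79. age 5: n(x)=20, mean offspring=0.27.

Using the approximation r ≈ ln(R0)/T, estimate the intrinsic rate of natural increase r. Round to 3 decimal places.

lx = nx/n0 = nx/150: 1, 0.92, 0.92, 0.79333…, 0.46, 0.13333…
R0 = Σ lx·mx = 0 + 0 + 2.622 + 1.58667… + 0.3634 + 0.036… = 4.608067…
Σ x·lx·mx = 11.6376…; T = 11.6376…/4.608067… = 2.52548…
r ≈ ln(R0)/T = ln(4.608067…)/2.52548… = 0.60496… → 0.605

0.605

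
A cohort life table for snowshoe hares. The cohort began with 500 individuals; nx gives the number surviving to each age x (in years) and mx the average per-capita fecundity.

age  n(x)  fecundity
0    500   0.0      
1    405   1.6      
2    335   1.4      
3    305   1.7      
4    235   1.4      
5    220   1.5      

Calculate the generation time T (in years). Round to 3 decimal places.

lx = nx/n0 = nx/500: 1, 0.81, 0.67, 0.61, 0.47, 0.44
lx·mx: 0, 1.296, 0.938, 1.037, 0.658, 0.66 → R0 = 4.589
x·lx·mx: 0, 1.296, 1.876, 3.111, 2.632, 3.3 → Σ = 12.215
T = 12.215 / 4.589 = 2.6618… → 2.662

2.662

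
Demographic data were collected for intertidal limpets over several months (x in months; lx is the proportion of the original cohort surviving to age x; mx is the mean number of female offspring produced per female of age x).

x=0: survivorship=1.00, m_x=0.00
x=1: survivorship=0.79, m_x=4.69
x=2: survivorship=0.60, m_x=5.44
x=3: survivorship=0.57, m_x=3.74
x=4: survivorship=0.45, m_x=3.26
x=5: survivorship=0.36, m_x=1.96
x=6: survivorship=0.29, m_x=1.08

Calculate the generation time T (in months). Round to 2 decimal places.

lx·mx: 0, 3.7051, 3.264, 2.1318, 1.467, 0.7056, 0.3132 → R0 = 11.5867
x·lx·mx: 0, 3.7051, 6.528, 6.3954, 5.868, 3.528, 1.8792 → Σ = 27.9037
T = 27.9037 / 11.5867 = 2.408253… → 2.41

2.41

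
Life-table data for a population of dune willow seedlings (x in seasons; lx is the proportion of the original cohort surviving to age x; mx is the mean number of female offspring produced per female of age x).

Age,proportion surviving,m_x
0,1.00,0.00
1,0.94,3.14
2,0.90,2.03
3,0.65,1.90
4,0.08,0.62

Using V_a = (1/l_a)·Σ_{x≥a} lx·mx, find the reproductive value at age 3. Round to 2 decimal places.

1.98

lx·mx for x ≥ 3: 1.235, 0.0496 → sum = 1.2846
V_3 = 1.2846 / l_3 = 1.2846 / 0.65 = 1.976308… → 1.98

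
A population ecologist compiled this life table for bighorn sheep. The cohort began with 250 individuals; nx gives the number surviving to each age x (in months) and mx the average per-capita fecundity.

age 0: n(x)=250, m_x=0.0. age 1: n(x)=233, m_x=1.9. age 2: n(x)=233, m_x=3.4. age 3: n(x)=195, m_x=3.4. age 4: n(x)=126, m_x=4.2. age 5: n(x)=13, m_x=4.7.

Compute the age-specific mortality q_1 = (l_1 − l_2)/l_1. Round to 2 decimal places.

0.00

lx = nx/n0 = nx/250: 1, 0.932, 0.932, 0.78, 0.504, 0.052
q_1 = (l_1 − l_2) / l_1 = (0.932 − 0.932) / 0.932
     = 0 / 0.932 = 0 → 0.00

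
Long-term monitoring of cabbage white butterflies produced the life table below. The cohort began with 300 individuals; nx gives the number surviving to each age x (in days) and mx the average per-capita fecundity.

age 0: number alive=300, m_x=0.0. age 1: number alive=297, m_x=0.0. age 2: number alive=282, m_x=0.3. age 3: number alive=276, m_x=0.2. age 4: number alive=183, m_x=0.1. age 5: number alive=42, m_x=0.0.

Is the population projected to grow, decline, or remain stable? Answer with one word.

declining

lx = nx/n0 = nx/300: 1, 0.99, 0.94, 0.92, 0.61, 0.14
R0 = Σ lx·mx = 0 + 0 + 0.282 + 0.184 + 0.061 + 0 = 0.527
R0 < 1, so the population is declining.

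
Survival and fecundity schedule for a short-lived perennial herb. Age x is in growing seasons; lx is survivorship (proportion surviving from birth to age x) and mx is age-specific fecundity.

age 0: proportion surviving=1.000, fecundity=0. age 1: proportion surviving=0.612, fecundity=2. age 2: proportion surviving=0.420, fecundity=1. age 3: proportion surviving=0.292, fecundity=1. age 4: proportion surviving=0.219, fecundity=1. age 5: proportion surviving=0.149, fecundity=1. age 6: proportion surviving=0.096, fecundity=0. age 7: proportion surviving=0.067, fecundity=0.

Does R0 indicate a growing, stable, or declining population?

growing

R0 = Σ lx·mx = 0 + 1.224 + 0.42 + 0.292 + 0.219 + 0.149 + 0 + 0 = 2.304
R0 > 1, so the population is growing.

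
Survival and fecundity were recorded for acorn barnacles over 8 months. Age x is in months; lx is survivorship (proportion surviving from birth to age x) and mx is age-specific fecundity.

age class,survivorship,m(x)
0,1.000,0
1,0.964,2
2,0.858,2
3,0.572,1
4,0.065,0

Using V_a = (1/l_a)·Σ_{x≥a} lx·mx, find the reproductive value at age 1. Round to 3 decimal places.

4.373

lx·mx for x ≥ 1: 1.928, 1.716, 0.572, 0 → sum = 4.216
V_1 = 4.216 / l_1 = 4.216 / 0.964 = 4.373444… → 4.373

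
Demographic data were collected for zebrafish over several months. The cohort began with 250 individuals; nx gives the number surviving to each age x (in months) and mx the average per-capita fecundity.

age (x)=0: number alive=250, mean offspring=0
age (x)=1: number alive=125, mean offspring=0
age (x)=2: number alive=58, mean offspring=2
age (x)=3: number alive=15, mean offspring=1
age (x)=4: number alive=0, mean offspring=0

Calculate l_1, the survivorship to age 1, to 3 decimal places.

0.500

l_1 = n_1/n_0 = 125/250 = 0.5 → 0.500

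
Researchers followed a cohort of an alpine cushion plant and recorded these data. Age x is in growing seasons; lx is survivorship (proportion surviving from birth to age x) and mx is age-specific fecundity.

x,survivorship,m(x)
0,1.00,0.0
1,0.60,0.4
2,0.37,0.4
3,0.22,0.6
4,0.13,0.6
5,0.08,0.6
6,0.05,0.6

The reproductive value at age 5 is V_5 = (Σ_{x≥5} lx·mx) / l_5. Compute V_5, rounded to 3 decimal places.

lx·mx for x ≥ 5: 0.048, 0.03 → sum = 0.078
V_5 = 0.078 / l_5 = 0.078 / 0.08 = 0.975 → 0.975

0.975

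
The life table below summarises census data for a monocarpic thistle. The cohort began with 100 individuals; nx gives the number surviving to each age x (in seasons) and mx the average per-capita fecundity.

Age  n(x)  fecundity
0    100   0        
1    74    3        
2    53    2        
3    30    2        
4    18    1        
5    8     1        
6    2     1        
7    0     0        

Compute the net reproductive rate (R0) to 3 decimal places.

lx = nx/n0 = nx/100: 1, 0.74, 0.53, 0.3, 0.18, 0.08, 0.02, 0
lx·mx by age: 0, 2.22, 1.06, 0.6, 0.18, 0.08, 0.02, 0
R0 = Σ lx·mx = 4.16 → 4.160

4.160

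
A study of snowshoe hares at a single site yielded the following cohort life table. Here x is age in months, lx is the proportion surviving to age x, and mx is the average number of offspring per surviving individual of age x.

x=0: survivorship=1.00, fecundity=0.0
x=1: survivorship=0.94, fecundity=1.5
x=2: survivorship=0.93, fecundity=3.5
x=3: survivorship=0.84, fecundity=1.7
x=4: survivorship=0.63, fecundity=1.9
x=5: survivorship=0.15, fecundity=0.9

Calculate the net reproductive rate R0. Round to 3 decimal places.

7.425

lx·mx by age: 0, 1.41, 3.255, 1.428, 1.197, 0.135
R0 = Σ lx·mx = 7.425 → 7.425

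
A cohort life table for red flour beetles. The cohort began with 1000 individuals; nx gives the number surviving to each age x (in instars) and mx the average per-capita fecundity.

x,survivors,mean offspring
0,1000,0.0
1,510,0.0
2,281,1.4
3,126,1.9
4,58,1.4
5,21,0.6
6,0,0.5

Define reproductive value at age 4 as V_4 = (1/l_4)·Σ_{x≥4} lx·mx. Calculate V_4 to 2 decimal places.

1.62

lx = nx/n0 = nx/1000: 1, 0.51, 0.281, 0.126, 0.058, 0.021, 0
lx·mx for x ≥ 4: 0.0812, 0.0126, 0 → sum = 0.0938
V_4 = 0.0938 / l_4 = 0.0938 / 0.058 = 1.617241… → 1.62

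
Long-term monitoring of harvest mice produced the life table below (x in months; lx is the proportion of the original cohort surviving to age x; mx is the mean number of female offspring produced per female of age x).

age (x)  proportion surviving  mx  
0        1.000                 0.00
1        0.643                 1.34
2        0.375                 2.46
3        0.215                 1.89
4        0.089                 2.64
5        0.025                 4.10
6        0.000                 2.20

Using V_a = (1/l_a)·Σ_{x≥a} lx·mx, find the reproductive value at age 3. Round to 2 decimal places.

lx·mx for x ≥ 3: 0.40635, 0.23496, 0.1025, 0 → sum = 0.74381
V_3 = 0.74381 / l_3 = 0.74381 / 0.215 = 3.459581… → 3.46

3.46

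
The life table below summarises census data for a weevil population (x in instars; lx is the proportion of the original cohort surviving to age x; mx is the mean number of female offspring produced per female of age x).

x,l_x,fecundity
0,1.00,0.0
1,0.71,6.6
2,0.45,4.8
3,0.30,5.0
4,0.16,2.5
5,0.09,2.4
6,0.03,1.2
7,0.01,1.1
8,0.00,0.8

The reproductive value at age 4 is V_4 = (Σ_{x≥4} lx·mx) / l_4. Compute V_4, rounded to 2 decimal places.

4.14

lx·mx for x ≥ 4: 0.4, 0.216, 0.036, 0.011, 0 → sum = 0.663
V_4 = 0.663 / l_4 = 0.663 / 0.16 = 4.14375 → 4.14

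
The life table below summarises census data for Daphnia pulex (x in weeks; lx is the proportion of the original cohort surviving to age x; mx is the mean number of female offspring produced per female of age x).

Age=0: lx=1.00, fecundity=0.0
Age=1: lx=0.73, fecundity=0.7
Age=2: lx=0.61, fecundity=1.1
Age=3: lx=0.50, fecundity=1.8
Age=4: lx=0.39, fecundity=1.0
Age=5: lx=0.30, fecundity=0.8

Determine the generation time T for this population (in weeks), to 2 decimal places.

lx·mx: 0, 0.511, 0.671, 0.9, 0.39, 0.24 → R0 = 2.712
x·lx·mx: 0, 0.511, 1.342, 2.7, 1.56, 1.2 → Σ = 7.313
T = 7.313 / 2.712 = 2.696534… → 2.70

2.70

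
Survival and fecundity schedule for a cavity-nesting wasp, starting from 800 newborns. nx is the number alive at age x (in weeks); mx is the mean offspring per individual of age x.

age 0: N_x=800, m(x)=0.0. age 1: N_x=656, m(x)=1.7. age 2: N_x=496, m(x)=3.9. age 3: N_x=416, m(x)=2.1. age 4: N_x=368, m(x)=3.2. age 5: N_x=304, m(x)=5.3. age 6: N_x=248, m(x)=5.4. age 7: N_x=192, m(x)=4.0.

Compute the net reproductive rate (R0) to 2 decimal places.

11.02

lx = nx/n0 = nx/800: 1, 0.82, 0.62, 0.52, 0.46, 0.38, 0.31, 0.24
lx·mx by age: 0, 1.394, 2.418, 1.092, 1.472, 2.014, 1.674, 0.96
R0 = Σ lx·mx = 11.024 → 11.02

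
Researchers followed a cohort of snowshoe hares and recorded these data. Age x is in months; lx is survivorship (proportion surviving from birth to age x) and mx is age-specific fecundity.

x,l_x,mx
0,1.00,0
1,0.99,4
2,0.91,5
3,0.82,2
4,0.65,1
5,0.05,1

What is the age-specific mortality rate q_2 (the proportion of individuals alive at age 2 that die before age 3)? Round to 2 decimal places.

q_2 = (l_2 − l_3) / l_2 = (0.91 − 0.82) / 0.91
     = 0.09 / 0.91 = 0.098901… → 0.10

0.10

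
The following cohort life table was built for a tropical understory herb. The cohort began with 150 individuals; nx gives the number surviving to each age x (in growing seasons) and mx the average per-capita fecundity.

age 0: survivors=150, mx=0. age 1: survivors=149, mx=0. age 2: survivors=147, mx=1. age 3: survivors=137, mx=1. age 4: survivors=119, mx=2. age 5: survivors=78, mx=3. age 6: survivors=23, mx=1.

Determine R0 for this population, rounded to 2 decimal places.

5.19

lx = nx/n0 = nx/150: 1, 0.99333…, 0.98, 0.91333…, 0.79333…, 0.52, 0.15333…
lx·mx by age: 0, 0, 0.98, 0.913333…, 1.586667…, 1.56, 0.153333…
R0 = Σ lx·mx = 5.193333… → 5.19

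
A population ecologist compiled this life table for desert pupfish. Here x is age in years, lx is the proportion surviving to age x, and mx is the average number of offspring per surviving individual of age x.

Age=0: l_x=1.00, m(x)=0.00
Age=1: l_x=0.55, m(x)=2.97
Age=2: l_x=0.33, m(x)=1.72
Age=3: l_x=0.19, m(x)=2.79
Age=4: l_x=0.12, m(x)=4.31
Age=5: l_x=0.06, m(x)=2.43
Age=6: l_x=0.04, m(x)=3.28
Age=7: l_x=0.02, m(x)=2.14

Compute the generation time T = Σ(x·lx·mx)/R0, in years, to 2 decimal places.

2.31

lx·mx: 0, 1.6335, 0.5676, 0.5301, 0.5172, 0.1458, 0.1312, 0.0428 → R0 = 3.5682
x·lx·mx: 0, 1.6335, 1.1352, 1.5903, 2.0688, 0.729, 0.7872, 0.2996 → Σ = 8.2436
T = 8.2436 / 3.5682 = 2.310297… → 2.31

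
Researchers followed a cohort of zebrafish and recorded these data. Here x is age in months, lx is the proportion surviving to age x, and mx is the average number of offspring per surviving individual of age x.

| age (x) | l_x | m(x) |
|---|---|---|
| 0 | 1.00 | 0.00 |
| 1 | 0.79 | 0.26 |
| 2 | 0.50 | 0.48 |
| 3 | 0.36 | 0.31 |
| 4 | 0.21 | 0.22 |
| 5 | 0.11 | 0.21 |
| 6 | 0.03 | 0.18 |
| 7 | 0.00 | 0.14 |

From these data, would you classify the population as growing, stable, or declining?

R0 = Σ lx·mx = 0 + 0.2054 + 0.24 + 0.1116 + 0.0462 + 0.0231 + 0.0054 + 0 = 0.6317
R0 < 1, so the population is declining.

declining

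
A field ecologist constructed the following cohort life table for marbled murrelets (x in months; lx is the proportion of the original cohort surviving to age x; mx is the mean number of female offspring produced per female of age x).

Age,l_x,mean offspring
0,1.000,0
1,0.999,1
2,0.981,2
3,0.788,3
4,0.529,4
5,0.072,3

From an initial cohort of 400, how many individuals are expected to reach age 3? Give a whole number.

Expected survivors = N0 · l_3 = 400 × 0.788 = 315.2 → 315

315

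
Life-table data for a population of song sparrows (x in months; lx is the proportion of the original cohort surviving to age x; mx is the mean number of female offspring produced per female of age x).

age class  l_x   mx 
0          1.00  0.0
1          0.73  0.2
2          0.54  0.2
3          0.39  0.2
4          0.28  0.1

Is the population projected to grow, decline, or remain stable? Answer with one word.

declining

R0 = Σ lx·mx = 0 + 0.146 + 0.108 + 0.078 + 0.028 = 0.36
R0 < 1, so the population is declining.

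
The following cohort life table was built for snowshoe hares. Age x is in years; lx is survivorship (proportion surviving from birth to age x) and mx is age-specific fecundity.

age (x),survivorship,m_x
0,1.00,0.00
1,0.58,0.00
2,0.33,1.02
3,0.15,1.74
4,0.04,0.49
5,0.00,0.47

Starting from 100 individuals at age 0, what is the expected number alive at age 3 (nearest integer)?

Expected survivors = N0 · l_3 = 100 × 0.15 = 15 → 15

15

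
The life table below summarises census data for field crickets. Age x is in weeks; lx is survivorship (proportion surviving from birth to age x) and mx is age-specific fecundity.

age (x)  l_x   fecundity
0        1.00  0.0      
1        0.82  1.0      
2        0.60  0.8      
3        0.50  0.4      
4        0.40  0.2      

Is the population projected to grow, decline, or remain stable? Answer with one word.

growing

R0 = Σ lx·mx = 0 + 0.82 + 0.48 + 0.2 + 0.08 = 1.58
R0 > 1, so the population is growing.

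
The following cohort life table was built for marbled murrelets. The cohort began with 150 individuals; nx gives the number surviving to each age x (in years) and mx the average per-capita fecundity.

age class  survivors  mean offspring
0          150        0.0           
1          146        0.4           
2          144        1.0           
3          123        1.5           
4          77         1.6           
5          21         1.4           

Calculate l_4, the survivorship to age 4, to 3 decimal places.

l_4 = n_4/n_0 = 77/150 = 0.513333… → 0.513

0.513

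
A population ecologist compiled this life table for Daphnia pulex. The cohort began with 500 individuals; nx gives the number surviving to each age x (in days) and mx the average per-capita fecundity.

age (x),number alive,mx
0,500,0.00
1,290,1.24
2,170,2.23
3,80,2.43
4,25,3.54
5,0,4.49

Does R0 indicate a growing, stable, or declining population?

growing

lx = nx/n0 = nx/500: 1, 0.58, 0.34, 0.16, 0.05, 0
R0 = Σ lx·mx = 0 + 0.7192 + 0.7582 + 0.3888 + 0.177 + 0 = 2.0432
R0 > 1, so the population is growing.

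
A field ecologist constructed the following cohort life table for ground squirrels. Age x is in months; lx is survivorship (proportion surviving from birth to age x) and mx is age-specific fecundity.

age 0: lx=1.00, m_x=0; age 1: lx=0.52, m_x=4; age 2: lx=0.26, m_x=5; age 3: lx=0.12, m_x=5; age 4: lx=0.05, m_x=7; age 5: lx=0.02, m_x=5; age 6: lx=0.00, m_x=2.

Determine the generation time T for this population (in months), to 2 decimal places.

lx·mx: 0, 2.08, 1.3, 0.6, 0.35, 0.1, 0 → R0 = 4.43
x·lx·mx: 0, 2.08, 2.6, 1.8, 1.4, 0.5, 0 → Σ = 8.38
T = 8.38 / 4.43 = 1.891648… → 1.89

1.89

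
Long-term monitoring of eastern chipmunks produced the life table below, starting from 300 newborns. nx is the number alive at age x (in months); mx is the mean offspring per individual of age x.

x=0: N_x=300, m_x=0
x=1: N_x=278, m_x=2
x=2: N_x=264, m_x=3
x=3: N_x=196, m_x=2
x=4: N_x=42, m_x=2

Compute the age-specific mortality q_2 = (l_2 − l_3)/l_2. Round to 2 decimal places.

lx = nx/n0 = nx/300: 1, 0.92667…, 0.88, 0.65333…, 0.14
q_2 = (l_2 − l_3) / l_2 = (0.88 − 0.653333…) / 0.88
     = 0.226667… / 0.88 = 0.257576… → 0.26

0.26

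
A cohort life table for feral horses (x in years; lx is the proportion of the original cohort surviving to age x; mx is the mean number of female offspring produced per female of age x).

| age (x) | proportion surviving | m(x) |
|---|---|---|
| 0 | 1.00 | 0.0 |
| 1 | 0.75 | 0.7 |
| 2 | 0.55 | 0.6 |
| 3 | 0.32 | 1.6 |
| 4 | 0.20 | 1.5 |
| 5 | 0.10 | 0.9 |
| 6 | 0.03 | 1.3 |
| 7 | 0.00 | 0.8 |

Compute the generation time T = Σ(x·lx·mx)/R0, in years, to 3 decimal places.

lx·mx: 0, 0.525, 0.33, 0.512, 0.3, 0.09, 0.039, 0 → R0 = 1.796
x·lx·mx: 0, 0.525, 0.66, 1.536, 1.2, 0.45, 0.234, 0 → Σ = 4.605
T = 4.605 / 1.796 = 2.564031… → 2.564

2.564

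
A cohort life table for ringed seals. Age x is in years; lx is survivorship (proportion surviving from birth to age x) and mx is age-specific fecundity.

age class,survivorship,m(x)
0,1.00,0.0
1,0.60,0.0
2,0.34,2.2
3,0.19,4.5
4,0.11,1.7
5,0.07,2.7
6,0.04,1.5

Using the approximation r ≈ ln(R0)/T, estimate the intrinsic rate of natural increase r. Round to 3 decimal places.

R0 = Σ lx·mx = 0 + 0 + 0.748 + 0.855 + 0.187 + 0.189 + 0.06 = 2.039
Σ x·lx·mx = 6.114; T = 6.114/2.039 = 2.99853…
r ≈ ln(R0)/T = ln(2.039)/2.99853… = 0.2376… → 0.238

0.238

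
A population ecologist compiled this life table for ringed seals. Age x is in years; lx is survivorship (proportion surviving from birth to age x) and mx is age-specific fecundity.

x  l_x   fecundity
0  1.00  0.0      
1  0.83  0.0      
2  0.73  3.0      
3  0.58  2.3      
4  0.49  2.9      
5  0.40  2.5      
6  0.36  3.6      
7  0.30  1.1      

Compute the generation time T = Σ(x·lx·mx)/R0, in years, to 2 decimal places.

lx·mx: 0, 0, 2.19, 1.334, 1.421, 1, 1.296, 0.33 → R0 = 7.571
x·lx·mx: 0, 0, 4.38, 4.002, 5.684, 5, 7.776, 2.31 → Σ = 29.152
T = 29.152 / 7.571 = 3.850482… → 3.85

3.85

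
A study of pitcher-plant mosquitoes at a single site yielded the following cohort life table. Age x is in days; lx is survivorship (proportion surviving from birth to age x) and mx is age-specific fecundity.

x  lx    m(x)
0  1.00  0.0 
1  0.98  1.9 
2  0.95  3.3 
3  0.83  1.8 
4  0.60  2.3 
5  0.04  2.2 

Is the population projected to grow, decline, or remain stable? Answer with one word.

growing

R0 = Σ lx·mx = 0 + 1.862 + 3.135 + 1.494 + 1.38 + 0.088 = 7.959
R0 > 1, so the population is growing.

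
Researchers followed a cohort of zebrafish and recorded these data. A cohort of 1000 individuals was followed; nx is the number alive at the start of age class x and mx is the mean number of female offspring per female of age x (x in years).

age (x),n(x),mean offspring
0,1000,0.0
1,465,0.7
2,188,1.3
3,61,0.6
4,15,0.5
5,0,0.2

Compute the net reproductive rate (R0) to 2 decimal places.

0.61

lx = nx/n0 = nx/1000: 1, 0.465, 0.188, 0.061, 0.015, 0
lx·mx by age: 0, 0.3255, 0.2444, 0.0366, 0.0075, 0
R0 = Σ lx·mx = 0.614 → 0.61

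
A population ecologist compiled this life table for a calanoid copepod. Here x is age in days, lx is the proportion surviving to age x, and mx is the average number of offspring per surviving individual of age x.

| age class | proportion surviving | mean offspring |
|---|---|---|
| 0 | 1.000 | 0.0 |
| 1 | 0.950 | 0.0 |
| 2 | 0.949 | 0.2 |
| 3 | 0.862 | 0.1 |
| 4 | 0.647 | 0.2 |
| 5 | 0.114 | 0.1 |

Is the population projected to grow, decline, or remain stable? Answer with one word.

R0 = Σ lx·mx = 0 + 0 + 0.1898 + 0.0862 + 0.1294 + 0.0114 = 0.4168
R0 < 1, so the population is declining.

declining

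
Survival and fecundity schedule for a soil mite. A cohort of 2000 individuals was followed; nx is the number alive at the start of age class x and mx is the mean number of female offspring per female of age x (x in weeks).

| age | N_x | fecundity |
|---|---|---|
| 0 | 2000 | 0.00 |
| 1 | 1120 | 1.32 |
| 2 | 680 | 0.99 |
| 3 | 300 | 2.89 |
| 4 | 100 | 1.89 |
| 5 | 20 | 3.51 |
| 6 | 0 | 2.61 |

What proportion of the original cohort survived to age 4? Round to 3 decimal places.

l_4 = n_4/n_0 = 100/2000 = 0.05 → 0.050

0.050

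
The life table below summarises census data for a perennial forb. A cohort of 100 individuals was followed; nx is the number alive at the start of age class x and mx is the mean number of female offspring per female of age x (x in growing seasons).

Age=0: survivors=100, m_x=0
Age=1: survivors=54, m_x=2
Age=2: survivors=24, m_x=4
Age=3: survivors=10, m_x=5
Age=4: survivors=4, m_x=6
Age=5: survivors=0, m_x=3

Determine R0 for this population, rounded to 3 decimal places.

lx = nx/n0 = nx/100: 1, 0.54, 0.24, 0.1, 0.04, 0
lx·mx by age: 0, 1.08, 0.96, 0.5, 0.24, 0
R0 = Σ lx·mx = 2.78 → 2.780

2.780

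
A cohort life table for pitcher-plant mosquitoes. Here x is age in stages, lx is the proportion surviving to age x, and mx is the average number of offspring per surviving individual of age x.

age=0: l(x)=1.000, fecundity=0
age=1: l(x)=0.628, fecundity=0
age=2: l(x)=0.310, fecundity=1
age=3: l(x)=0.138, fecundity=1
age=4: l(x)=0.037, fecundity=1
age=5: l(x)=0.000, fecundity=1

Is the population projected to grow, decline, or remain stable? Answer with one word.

declining

R0 = Σ lx·mx = 0 + 0 + 0.31 + 0.138 + 0.037 + 0 = 0.485
R0 < 1, so the population is declining.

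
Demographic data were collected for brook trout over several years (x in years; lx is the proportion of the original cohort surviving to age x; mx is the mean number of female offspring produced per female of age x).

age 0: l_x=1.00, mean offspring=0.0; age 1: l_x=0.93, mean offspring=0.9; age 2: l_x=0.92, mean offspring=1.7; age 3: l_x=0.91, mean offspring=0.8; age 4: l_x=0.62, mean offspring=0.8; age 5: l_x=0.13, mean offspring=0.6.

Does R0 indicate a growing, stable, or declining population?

R0 = Σ lx·mx = 0 + 0.837 + 1.564 + 0.728 + 0.496 + 0.078 = 3.703
R0 > 1, so the population is growing.

growing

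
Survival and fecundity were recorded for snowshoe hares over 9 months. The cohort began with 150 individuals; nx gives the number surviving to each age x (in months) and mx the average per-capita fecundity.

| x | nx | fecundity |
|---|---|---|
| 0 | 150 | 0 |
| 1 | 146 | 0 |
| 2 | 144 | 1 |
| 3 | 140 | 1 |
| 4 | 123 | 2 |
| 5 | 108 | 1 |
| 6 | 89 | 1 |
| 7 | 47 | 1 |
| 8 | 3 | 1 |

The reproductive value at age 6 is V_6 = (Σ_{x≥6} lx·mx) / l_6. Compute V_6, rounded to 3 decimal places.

1.562

lx = nx/n0 = nx/150: 1, 0.97333…, 0.96, 0.93333…, 0.82, 0.72, 0.59333…, 0.31333…, 0.02
lx·mx for x ≥ 6: 0.593333…, 0.313333…, 0.02 → sum = 0.926667…
V_6 = 0.926667… / l_6 = 0.926667… / 0.593333… = 1.561798… → 1.562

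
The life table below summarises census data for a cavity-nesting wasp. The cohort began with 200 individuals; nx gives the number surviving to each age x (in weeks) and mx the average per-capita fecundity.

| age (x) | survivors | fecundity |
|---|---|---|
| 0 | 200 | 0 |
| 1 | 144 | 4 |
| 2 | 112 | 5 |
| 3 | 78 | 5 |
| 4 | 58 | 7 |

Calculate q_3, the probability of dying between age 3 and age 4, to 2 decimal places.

lx = nx/n0 = nx/200: 1, 0.72, 0.56, 0.39, 0.29
q_3 = (l_3 − l_4) / l_3 = (0.39 − 0.29) / 0.39
     = 0.1 / 0.39 = 0.25641… → 0.26

0.26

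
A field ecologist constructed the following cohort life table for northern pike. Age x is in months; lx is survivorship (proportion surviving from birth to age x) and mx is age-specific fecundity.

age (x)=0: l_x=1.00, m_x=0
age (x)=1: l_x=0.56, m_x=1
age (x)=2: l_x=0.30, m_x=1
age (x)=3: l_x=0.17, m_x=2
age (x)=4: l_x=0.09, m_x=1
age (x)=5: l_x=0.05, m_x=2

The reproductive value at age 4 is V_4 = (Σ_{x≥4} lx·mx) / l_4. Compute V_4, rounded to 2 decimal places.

lx·mx for x ≥ 4: 0.09, 0.1 → sum = 0.19
V_4 = 0.19 / l_4 = 0.19 / 0.09 = 2.111111… → 2.11

2.11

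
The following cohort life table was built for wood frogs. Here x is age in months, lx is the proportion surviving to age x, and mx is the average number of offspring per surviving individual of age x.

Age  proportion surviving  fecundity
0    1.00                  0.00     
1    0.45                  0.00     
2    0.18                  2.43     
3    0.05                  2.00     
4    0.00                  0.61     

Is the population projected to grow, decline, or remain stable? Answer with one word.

R0 = Σ lx·mx = 0 + 0 + 0.4374 + 0.1 + 0 = 0.5374
R0 < 1, so the population is declining.

declining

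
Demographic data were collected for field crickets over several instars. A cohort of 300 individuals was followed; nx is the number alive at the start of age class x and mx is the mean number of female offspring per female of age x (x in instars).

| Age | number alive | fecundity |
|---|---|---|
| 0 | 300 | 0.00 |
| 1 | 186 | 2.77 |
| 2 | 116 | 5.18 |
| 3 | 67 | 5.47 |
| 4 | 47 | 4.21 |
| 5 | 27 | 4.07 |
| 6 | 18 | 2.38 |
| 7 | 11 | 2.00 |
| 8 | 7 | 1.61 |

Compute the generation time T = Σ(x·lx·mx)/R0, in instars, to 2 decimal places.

lx = nx/n0 = nx/300: 1, 0.62, 0.38667…, 0.22333…, 0.15667…, 0.09, 0.06, 0.03667…, 0.02333…
lx·mx: 0, 1.7174, 2.002933…, 1.221633…, 0.659567…, 0.3663, 0.1428, 0.073333…, 0.037567… → R0 = 6.221533…
x·lx·mx: 0, 1.7174, 4.005867…, 3.6649…, 2.638267…, 1.8315, 0.8568, 0.513333…, 0.300533… → Σ = 15.5286…
T = 15.5286… / 6.221533… = 2.495944… → 2.50

2.50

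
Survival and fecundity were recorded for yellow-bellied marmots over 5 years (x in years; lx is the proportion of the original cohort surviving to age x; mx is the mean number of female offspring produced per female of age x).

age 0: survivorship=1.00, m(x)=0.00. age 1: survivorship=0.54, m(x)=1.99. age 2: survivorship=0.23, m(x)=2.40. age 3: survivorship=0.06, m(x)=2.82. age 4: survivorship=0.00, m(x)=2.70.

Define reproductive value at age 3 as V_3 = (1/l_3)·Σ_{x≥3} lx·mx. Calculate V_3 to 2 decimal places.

lx·mx for x ≥ 3: 0.1692, 0 → sum = 0.1692
V_3 = 0.1692 / l_3 = 0.1692 / 0.06 = 2.82 → 2.82

2.82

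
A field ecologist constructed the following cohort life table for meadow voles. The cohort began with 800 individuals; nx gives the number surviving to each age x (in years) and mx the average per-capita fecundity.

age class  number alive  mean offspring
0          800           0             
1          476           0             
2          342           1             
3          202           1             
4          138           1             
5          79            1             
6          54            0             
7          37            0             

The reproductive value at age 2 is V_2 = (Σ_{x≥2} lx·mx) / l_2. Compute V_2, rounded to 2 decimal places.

2.23

lx = nx/n0 = nx/800: 1, 0.595, 0.4275, 0.2525, 0.1725, 0.09875, 0.0675, 0.04625
lx·mx for x ≥ 2: 0.4275, 0.2525, 0.1725, 0.09875, 0, 0 → sum = 0.95125
V_2 = 0.95125 / l_2 = 0.95125 / 0.4275 = 2.225146… → 2.23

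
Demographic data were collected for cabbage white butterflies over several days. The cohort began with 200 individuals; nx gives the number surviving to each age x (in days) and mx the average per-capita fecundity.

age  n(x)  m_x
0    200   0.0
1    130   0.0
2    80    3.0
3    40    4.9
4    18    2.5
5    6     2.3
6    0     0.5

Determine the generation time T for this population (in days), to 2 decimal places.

2.66

lx = nx/n0 = nx/200: 1, 0.65, 0.4, 0.2, 0.09, 0.03, 0
lx·mx: 0, 0, 1.2, 0.98, 0.225, 0.069, 0 → R0 = 2.474
x·lx·mx: 0, 0, 2.4, 2.94, 0.9, 0.345, 0 → Σ = 6.585
T = 6.585 / 2.474 = 2.661681… → 2.66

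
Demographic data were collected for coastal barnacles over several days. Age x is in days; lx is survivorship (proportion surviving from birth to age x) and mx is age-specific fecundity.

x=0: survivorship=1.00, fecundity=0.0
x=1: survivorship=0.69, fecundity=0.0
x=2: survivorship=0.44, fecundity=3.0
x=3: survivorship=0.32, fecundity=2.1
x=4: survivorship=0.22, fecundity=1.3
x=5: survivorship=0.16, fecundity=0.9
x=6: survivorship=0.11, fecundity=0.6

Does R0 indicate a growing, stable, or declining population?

growing

R0 = Σ lx·mx = 0 + 0 + 1.32 + 0.672 + 0.286 + 0.144 + 0.066 = 2.488
R0 > 1, so the population is growing.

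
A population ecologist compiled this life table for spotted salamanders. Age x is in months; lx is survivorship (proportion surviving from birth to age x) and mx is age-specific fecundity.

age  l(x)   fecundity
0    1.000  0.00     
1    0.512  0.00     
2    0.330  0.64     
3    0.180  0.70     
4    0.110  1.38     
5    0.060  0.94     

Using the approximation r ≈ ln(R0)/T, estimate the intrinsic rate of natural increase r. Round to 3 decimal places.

R0 = Σ lx·mx = 0 + 0 + 0.2112 + 0.126 + 0.1518 + 0.0564 = 0.5454
Σ x·lx·mx = 1.6896; T = 1.6896/0.5454 = 3.09791…
r ≈ ln(R0)/T = ln(0.5454)/3.09791… = -0.19569… → -0.196

-0.196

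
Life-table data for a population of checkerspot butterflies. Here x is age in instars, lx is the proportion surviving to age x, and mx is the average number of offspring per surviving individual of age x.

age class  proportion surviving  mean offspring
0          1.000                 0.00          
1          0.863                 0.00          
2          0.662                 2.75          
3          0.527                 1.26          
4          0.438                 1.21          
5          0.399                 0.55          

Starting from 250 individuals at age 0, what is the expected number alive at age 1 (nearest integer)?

216

Expected survivors = N0 · l_1 = 250 × 0.863 = 215.75 → 216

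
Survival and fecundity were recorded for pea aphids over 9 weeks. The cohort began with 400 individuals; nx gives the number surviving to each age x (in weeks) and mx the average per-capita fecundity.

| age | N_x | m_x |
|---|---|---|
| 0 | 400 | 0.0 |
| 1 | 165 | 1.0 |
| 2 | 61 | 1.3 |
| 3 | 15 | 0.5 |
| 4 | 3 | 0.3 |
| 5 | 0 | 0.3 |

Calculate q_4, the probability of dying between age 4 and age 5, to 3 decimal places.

lx = nx/n0 = nx/400: 1, 0.4125, 0.1525, 0.0375, 0.0075, 0
q_4 = (l_4 − l_5) / l_4 = (0.0075 − 0) / 0.0075
     = 0.0075 / 0.0075 = 1 → 1.000

1.000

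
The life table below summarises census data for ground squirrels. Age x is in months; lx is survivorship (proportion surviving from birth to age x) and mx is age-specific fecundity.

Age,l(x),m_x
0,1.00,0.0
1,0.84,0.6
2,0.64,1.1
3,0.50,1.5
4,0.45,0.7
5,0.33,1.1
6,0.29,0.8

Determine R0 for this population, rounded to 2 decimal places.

lx·mx by age: 0, 0.504, 0.704, 0.75, 0.315, 0.363, 0.232
R0 = Σ lx·mx = 2.868 → 2.87

2.87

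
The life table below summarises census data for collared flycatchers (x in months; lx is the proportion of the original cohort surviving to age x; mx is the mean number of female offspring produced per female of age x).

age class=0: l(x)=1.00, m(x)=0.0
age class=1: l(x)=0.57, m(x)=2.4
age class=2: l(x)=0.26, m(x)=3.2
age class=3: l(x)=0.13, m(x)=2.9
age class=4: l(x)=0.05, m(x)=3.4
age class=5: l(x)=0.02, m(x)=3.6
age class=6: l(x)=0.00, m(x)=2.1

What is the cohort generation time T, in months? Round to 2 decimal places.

1.85

lx·mx: 0, 1.368, 0.832, 0.377, 0.17, 0.072, 0 → R0 = 2.819
x·lx·mx: 0, 1.368, 1.664, 1.131, 0.68, 0.36, 0 → Σ = 5.203
T = 5.203 / 2.819 = 1.84569… → 1.85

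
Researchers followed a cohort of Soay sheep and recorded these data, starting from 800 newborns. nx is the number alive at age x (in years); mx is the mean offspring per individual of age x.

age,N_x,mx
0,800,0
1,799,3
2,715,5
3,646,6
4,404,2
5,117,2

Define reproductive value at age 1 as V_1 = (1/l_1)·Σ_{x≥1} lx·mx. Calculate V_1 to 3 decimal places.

lx = nx/n0 = nx/800: 1, 0.99875, 0.89375, 0.8075, 0.505, 0.14625
lx·mx for x ≥ 1: 2.99625, 4.46875, 4.845, 1.01, 0.2925 → sum = 13.6125
V_1 = 13.6125 / l_1 = 13.6125 / 0.99875 = 13.629537… → 13.630

13.630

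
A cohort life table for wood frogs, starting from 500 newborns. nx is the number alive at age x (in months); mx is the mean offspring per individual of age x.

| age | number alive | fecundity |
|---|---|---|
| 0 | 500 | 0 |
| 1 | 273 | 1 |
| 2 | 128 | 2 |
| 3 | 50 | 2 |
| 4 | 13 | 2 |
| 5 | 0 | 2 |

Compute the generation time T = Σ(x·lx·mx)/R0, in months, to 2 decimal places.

lx = nx/n0 = nx/500: 1, 0.546, 0.256, 0.1, 0.026, 0
lx·mx: 0, 0.546, 0.512, 0.2, 0.052, 0 → R0 = 1.31
x·lx·mx: 0, 0.546, 1.024, 0.6, 0.208, 0 → Σ = 2.378
T = 2.378 / 1.31 = 1.815267… → 1.82

1.82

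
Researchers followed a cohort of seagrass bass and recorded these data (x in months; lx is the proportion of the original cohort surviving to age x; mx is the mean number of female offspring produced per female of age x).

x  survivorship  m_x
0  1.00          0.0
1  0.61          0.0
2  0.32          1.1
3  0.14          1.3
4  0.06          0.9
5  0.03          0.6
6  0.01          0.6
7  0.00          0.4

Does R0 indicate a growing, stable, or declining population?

declining

R0 = Σ lx·mx = 0 + 0 + 0.352 + 0.182 + 0.054 + 0.018 + 0.006 + 0 = 0.612
R0 < 1, so the population is declining.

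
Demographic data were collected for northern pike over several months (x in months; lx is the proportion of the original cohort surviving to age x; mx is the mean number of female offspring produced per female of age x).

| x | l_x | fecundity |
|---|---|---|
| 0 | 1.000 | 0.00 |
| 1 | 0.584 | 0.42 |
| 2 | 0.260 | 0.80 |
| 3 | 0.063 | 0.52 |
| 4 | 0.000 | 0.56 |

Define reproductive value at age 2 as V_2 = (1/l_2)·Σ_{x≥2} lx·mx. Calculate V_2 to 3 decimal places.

lx·mx for x ≥ 2: 0.208, 0.03276, 0 → sum = 0.24076
V_2 = 0.24076 / l_2 = 0.24076 / 0.26 = 0.926 → 0.926

0.926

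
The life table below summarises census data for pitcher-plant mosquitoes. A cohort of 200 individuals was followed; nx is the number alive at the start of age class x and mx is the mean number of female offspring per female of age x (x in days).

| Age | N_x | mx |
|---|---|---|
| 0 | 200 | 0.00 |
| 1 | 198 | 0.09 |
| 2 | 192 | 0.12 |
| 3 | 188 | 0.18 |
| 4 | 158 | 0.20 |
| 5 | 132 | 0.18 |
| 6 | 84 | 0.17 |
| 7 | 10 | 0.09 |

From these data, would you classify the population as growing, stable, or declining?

lx = nx/n0 = nx/200: 1, 0.99, 0.96, 0.94, 0.79, 0.66, 0.42, 0.05
R0 = Σ lx·mx = 0 + 0.0891 + 0.1152 + 0.1692 + 0.158 + 0.1188 + 0.0714 + 0.0045 = 0.7262
R0 < 1, so the population is declining.

declining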